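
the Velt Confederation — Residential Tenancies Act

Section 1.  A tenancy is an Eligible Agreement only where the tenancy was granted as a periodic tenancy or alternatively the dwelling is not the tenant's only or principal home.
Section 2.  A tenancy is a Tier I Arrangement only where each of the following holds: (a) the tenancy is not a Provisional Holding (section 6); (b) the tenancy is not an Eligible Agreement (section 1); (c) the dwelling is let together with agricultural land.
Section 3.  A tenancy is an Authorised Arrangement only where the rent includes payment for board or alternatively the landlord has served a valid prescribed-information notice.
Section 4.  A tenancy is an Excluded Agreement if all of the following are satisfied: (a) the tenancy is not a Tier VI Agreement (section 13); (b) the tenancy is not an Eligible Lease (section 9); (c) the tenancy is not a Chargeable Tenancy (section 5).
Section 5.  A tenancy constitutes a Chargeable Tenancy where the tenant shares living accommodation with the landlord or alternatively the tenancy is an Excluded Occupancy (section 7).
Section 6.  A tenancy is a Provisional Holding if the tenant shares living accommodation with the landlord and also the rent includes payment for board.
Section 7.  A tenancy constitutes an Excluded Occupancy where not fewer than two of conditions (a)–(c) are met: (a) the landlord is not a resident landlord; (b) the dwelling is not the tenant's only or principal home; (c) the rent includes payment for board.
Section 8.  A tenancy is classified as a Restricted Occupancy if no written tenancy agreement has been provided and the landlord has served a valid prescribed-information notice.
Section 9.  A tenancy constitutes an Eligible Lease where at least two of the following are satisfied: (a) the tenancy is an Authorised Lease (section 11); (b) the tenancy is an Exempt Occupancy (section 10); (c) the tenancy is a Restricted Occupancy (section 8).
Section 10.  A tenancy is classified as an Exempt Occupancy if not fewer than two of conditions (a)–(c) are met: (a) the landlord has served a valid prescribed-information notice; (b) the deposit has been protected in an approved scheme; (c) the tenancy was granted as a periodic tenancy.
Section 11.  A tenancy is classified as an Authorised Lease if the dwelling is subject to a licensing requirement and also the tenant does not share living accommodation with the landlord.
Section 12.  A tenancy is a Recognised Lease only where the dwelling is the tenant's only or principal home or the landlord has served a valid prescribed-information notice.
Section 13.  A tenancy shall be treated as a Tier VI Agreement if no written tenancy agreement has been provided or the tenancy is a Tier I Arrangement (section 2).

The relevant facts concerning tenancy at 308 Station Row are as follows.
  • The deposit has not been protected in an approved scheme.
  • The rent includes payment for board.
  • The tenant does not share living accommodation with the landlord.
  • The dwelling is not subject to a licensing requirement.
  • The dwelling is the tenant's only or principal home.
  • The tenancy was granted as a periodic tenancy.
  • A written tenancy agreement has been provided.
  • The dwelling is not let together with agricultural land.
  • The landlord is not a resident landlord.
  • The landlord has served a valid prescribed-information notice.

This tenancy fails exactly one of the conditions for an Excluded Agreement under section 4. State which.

section 6 — Provisional Holding: [the tenant shares living accommodation with the landlord? no] AND [the rent includes payment for board? yes] → not satisfied.
section 1 — Eligible Agreement: [the tenancy was granted as a periodic tenancy? yes] OR [the dwelling is not the tenant's only or principal home? no] → satisfied.
section 2 — Tier I Arrangement: [not a Provisional Holding (section 6)? yes] AND [not an Eligible Agreement (section 1)? no] AND [the dwelling is let together with agricultural land? no] → not satisfied.
section 13 — Tier VI Agreement: [no written tenancy agreement has been provided? no] OR [Tier I Arrangement (section 2)? no] → not satisfied.
section 11 — Authorised Lease: [the dwelling is subject to a licensing requirement? no] AND [the tenant does not share living accommodation with the landlord? yes] → not satisfied.
section 10 — Exempt Occupancy: the landlord has served a valid prescribed-information notice? yes; the deposit has been protected in an approved scheme? no; the tenancy was granted as a periodic tenancy? yes — 2 of 3 hold (need ≥2) → satisfied.
section 8 — Restricted Occupancy: [no written tenancy agreement has been provided? no] AND [the landlord has served a valid prescribed-information notice? yes] → not satisfied.
section 9 — Eligible Lease: Authorised Lease (section 11)? no; Exempt Occupancy (section 10)? yes; Restricted Occupancy (section 8)? no — 1 of 3 hold (need ≥2) → not satisfied.
section 7 — Excluded Occupancy: the landlord is not a resident landlord? yes; the dwelling is not the tenant's only or principal home? no; the rent includes payment for board? yes — 2 of 3 hold (need ≥2) → satisfied.
section 5 — Chargeable Tenancy: [the tenant shares living accommodation with the landlord? no] OR [Excluded Occupancy (section 7)? yes] → satisfied.
section 4 — Excluded Agreement: [not a Tier VI Agreement (section 13)? yes] AND [not an Eligible Lease (section 9)? yes] AND [not a Chargeable Tenancy (section 5)? no] → not satisfied.

Chargeable Tenancy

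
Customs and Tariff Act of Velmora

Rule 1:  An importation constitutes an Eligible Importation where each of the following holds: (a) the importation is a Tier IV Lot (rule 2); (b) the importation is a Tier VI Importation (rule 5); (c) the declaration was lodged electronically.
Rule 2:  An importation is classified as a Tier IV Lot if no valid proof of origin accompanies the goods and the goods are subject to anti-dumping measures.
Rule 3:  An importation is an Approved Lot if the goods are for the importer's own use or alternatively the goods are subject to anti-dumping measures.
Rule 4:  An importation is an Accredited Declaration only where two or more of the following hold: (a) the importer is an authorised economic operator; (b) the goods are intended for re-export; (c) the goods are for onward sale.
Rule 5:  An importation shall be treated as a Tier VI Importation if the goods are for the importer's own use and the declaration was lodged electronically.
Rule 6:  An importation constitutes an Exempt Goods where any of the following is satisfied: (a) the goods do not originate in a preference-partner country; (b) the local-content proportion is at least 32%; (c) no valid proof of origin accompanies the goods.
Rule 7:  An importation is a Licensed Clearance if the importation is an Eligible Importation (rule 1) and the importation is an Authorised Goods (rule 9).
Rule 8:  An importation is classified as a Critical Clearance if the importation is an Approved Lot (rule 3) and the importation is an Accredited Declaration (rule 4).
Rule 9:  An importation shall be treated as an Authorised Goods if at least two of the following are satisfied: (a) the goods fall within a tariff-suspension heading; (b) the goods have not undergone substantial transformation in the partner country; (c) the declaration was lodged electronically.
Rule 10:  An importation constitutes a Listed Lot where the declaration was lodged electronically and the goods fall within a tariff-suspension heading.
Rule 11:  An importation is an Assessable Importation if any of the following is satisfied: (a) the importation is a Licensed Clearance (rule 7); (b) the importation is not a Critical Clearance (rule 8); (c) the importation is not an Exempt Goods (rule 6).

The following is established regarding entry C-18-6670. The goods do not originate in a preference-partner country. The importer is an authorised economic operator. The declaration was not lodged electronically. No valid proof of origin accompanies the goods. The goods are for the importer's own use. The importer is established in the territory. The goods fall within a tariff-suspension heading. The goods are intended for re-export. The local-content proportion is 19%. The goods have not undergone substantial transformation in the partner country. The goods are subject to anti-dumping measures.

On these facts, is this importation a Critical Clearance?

Under rule 3: the goods are for the importer's own use? yes; or the goods are subject to anti-dumping measures? yes. So the importation is an Approved Lot.
Under rule 4: the importer is an authorised economic operator? yes; the goods are intended for re-export? yes; the goods are for onward sale? no — 2 of 3 hold (need ≥2) → satisfied.
Under rule 8: Approved Lot (rule 3)? yes; and Accredited Declaration (rule 4)? yes. So the importation is a Critical Clearance.

Yes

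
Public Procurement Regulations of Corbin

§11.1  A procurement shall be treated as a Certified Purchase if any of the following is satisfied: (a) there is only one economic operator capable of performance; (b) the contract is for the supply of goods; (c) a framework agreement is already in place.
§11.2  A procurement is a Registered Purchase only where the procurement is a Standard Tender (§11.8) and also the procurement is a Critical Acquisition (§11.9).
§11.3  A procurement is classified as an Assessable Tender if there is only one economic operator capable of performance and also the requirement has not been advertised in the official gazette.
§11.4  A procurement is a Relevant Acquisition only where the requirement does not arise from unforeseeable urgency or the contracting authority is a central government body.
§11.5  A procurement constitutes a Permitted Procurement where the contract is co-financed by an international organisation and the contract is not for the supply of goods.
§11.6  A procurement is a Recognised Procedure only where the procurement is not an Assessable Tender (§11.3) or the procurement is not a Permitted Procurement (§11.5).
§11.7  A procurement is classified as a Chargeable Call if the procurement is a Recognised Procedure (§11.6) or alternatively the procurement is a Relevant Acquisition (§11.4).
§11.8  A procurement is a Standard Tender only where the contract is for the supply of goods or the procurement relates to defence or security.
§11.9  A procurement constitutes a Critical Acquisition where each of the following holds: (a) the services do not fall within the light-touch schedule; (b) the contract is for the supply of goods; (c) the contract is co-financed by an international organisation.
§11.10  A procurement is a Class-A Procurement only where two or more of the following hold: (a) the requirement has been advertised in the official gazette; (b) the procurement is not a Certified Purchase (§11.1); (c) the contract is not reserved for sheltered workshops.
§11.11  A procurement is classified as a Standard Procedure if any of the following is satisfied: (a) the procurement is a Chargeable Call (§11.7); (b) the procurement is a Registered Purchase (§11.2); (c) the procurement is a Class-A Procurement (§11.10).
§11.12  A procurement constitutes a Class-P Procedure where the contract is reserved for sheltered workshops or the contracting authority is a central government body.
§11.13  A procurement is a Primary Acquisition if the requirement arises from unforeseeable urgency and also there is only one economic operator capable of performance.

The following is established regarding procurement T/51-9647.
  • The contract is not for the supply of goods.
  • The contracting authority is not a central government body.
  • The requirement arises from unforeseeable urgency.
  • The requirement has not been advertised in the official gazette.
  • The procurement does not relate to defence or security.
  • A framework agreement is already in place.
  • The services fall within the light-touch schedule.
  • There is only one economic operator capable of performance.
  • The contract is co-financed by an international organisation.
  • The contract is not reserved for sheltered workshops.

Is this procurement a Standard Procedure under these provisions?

No

Under §11.3: there is only one economic operator capable of performance? yes; and the requirement has not been advertised in the official gazette? yes. So the procurement is an Assessable Tender.
Under §11.5: the contract is co-financed by an international organisation? yes; and the contract is not for the supply of goods? yes. So the procurement is a Permitted Procurement.
Under §11.6: not an Assessable Tender (§11.3)? no; or not a Permitted Procurement (§11.5)? no. So the procurement is not a Recognised Procedure.
Under §11.4: the requirement does not arise from unforeseeable urgency? no; or the contracting authority is a central government body? no. So the procurement is not a Relevant Acquisition.
Under §11.7: Recognised Procedure (§11.6)? no; or Relevant Acquisition (§11.4)? no. So the procurement is not a Chargeable Call.
Under §11.8: the contract is for the supply of goods? no; or the procurement relates to defence or security? no. So the procurement is not a Standard Tender.
Under §11.9: the services do not fall within the light-touch schedule? no; and the contract is for the supply of goods? no; and the contract is co-financed by an international organisation? yes. So the procurement is not a Critical Acquisition.
Under §11.2: Standard Tender (§11.8)? no; and Critical Acquisition (§11.9)? no. So the procurement is not a Registered Purchase.
Under §11.1: there is only one economic operator capable of performance? yes; or the contract is for the supply of goods? no; or a framework agreement is already in place? yes. So the procurement is a Certified Purchase.
Under §11.10: the requirement has been advertised in the official gazette? no; not a Certified Purchase (§11.1)? no; the contract is not reserved for sheltered workshops? yes — 1 of 3 hold (need ≥2) → not satisfied.
Under §11.11: Chargeable Call (§11.7)? no; or Registered Purchase (§11.2)? no; or Class-A Procurement (§11.10)? no. So the procurement is not a Standard Procedure.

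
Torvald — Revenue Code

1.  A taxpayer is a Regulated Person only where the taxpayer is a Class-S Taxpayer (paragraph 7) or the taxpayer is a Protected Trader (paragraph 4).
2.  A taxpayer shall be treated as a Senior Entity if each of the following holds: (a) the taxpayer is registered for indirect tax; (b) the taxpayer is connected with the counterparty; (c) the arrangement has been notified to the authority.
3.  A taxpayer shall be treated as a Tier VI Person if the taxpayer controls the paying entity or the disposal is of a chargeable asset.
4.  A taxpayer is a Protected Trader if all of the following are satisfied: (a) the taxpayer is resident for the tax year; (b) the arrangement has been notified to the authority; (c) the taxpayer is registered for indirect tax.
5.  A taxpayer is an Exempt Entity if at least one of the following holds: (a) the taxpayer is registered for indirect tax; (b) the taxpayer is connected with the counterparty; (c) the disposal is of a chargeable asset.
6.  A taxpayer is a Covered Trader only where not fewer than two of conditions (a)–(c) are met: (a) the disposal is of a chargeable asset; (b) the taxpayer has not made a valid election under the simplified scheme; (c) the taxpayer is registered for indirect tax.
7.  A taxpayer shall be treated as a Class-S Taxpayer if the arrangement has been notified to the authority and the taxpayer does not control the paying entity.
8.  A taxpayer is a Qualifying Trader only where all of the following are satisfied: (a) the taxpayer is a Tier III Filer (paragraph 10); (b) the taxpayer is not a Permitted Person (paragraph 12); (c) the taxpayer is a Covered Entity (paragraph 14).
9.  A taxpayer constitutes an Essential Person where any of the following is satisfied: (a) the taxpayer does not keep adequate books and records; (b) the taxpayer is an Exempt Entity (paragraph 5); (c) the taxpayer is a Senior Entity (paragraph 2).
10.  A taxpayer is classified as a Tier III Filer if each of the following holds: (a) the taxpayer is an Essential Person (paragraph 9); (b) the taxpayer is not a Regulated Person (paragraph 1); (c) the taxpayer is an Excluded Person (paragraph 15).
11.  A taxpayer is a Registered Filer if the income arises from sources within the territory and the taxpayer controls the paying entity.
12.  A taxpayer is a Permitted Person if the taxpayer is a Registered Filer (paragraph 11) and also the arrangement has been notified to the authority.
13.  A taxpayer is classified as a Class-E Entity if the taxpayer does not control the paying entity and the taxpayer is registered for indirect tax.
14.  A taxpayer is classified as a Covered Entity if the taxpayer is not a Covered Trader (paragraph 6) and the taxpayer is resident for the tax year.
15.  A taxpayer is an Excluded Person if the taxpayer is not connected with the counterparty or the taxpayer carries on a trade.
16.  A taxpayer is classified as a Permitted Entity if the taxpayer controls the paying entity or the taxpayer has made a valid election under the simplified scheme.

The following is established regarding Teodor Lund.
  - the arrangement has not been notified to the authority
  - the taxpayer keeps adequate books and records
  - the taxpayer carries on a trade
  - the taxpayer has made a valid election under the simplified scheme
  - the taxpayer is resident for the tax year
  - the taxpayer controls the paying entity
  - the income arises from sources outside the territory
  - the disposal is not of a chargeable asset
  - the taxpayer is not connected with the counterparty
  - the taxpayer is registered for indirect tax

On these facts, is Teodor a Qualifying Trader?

paragraph 5 — Exempt Entity: [the taxpayer is registered for indirect tax? yes] OR [the taxpayer is connected with the counterparty? no] OR [the disposal is of a chargeable asset? no] → satisfied.
paragraph 2 — Senior Entity: [the taxpayer is registered for indirect tax? yes] AND [the taxpayer is connected with the counterparty? no] AND [the arrangement has been notified to the authority? no] → not satisfied.
paragraph 9 — Essential Person: [the taxpayer does not keep adequate books and records? no] OR [Exempt Entity (paragraph 5)? yes] OR [Senior Entity (paragraph 2)? no] → satisfied.
paragraph 7 — Class-S Taxpayer: [the arrangement has been notified to the authority? no] AND [the taxpayer does not control the paying entity? no] → not satisfied.
paragraph 4 — Protected Trader: [the taxpayer is resident for the tax year? yes] AND [the arrangement has been notified to the authority? no] AND [the taxpayer is registered for indirect tax? yes] → not satisfied.
paragraph 1 — Regulated Person: [Class-S Taxpayer (paragraph 7)? no] OR [Protected Trader (paragraph 4)? no] → not satisfied.
paragraph 15 — Excluded Person: [the taxpayer is not connected with the counterparty? yes] OR [the taxpayer carries on a trade? yes] → satisfied.
paragraph 10 — Tier III Filer: [Essential Person (paragraph 9)? yes] AND [not a Regulated Person (paragraph 1)? yes] AND [Excluded Person (paragraph 15)? yes] → satisfied.
paragraph 11 — Registered Filer: [the income arises from sources within the territory? no] AND [the taxpayer controls the paying entity? yes] → not satisfied.
paragraph 12 — Permitted Person: [Registered Filer (paragraph 11)? no] AND [the arrangement has been notified to the authority? no] → not satisfied.
paragraph 6 — Covered Trader: the disposal is of a chargeable asset? no; the taxpayer has not made a valid election under the simplified scheme? no; the taxpayer is registered for indirect tax? yes — 1 of 3 hold (need ≥2) → not satisfied.
paragraph 14 — Covered Entity: [not a Covered Trader (paragraph 6)? yes] AND [the taxpayer is resident for the tax year? yes] → satisfied.
paragraph 8 — Qualifying Trader: [Tier III Filer (paragraph 10)? yes] AND [not a Permitted Person (paragraph 12)? yes] AND [Covered Entity (paragraph 14)? yes] → satisfied.

Yes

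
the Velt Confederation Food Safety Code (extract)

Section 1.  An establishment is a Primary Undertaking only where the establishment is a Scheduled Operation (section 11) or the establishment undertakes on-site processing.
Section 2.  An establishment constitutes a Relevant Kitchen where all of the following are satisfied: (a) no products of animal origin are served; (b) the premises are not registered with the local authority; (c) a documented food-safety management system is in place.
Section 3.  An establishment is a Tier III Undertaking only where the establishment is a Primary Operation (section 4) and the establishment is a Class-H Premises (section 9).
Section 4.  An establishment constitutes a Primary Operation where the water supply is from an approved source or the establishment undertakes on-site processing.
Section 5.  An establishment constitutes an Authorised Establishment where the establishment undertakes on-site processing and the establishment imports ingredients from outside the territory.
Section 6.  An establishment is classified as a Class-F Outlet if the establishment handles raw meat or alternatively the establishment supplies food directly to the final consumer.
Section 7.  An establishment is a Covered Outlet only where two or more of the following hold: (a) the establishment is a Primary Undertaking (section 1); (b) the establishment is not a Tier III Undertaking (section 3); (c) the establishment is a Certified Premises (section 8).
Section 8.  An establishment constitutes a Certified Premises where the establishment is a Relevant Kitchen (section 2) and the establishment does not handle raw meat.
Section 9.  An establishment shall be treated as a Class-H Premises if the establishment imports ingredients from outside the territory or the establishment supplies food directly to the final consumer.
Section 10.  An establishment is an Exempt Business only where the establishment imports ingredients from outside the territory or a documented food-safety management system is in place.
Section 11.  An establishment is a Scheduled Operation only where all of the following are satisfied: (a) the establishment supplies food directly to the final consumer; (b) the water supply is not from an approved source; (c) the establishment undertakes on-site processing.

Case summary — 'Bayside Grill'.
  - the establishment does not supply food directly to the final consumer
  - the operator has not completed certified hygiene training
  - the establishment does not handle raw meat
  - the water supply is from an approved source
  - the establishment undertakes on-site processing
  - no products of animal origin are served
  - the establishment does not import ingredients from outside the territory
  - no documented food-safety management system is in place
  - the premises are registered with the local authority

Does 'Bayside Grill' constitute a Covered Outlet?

section 11 — Scheduled Operation: [the establishment supplies food directly to the final consumer? no] AND [the water supply is not from an approved source? no] AND [the establishment undertakes on-site processing? yes] → not satisfied.
section 1 — Primary Undertaking: [Scheduled Operation (section 11)? no] OR [the establishment undertakes on-site processing? yes] → satisfied.
section 4 — Primary Operation: [the water supply is from an approved source? yes] OR [the establishment undertakes on-site processing? yes] → satisfied.
section 9 — Class-H Premises: [the establishment imports ingredients from outside the territory? no] OR [the establishment supplies food directly to the final consumer? no] → not satisfied.
section 3 — Tier III Undertaking: [Primary Operation (section 4)? yes] AND [Class-H Premises (section 9)? no] → not satisfied.
section 2 — Relevant Kitchen: [no products of animal origin are served? yes] AND [the premises are not registered with the local authority? no] AND [a documented food-safety management system is in place? no] → not satisfied.
section 8 — Certified Premises: [Relevant Kitchen (section 2)? no] AND [the establishment does not handle raw meat? yes] → not satisfied.
section 7 — Covered Outlet: Primary Undertaking (section 1)? yes; not a Tier III Undertaking (section 3)? yes; Certified Premises (section 8)? no — 2 of 3 hold (need ≥2) → satisfied.

Yes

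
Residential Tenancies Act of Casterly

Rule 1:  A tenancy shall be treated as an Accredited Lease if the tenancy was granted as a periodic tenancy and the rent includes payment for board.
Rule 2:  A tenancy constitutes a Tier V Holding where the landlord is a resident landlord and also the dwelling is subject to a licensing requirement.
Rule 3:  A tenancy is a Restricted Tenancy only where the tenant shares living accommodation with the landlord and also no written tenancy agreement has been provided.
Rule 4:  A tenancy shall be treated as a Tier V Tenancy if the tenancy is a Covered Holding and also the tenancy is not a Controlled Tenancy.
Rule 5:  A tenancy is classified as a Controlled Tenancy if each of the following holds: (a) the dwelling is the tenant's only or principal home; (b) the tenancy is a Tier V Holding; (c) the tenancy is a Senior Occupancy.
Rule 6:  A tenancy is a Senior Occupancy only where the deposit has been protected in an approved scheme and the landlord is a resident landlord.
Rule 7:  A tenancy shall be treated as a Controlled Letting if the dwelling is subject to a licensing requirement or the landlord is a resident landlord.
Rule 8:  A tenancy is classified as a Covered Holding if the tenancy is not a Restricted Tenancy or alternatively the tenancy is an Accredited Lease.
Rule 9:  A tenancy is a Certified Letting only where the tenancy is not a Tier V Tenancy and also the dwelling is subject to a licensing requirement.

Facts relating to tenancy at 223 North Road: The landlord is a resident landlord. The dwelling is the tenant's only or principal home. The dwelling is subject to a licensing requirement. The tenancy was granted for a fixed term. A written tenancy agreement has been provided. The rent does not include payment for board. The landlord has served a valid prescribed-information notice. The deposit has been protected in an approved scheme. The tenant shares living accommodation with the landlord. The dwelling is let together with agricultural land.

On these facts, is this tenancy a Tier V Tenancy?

No

Under rule 3: the tenant shares living accommodation with the landlord? yes; and no written tenancy agreement has been provided? no. So the tenancy is not a Restricted Tenancy.
Under rule 1: the tenancy was granted as a periodic tenancy? no; and the rent includes payment for board? no. So the tenancy is not an Accredited Lease.
Under rule 8: not a Restricted Tenancy (rule 3)? yes; or Accredited Lease (rule 1)? no. So the tenancy is a Covered Holding.
Under rule 2: the landlord is a resident landlord? yes; and the dwelling is subject to a licensing requirement? yes. So the tenancy is a Tier V Holding.
Under rule 6: the deposit has been protected in an approved scheme? yes; and the landlord is a resident landlord? yes. So the tenancy is a Senior Occupancy.
Under rule 5: the dwelling is the tenant's only or principal home? yes; and Tier V Holding (rule 2)? yes; and Senior Occupancy (rule 6)? yes. So the tenancy is a Controlled Tenancy.
Under rule 4: Covered Holding (rule 8)? yes; and not a Controlled Tenancy (rule 5)? no. So the tenancy is not a Tier V Tenancy.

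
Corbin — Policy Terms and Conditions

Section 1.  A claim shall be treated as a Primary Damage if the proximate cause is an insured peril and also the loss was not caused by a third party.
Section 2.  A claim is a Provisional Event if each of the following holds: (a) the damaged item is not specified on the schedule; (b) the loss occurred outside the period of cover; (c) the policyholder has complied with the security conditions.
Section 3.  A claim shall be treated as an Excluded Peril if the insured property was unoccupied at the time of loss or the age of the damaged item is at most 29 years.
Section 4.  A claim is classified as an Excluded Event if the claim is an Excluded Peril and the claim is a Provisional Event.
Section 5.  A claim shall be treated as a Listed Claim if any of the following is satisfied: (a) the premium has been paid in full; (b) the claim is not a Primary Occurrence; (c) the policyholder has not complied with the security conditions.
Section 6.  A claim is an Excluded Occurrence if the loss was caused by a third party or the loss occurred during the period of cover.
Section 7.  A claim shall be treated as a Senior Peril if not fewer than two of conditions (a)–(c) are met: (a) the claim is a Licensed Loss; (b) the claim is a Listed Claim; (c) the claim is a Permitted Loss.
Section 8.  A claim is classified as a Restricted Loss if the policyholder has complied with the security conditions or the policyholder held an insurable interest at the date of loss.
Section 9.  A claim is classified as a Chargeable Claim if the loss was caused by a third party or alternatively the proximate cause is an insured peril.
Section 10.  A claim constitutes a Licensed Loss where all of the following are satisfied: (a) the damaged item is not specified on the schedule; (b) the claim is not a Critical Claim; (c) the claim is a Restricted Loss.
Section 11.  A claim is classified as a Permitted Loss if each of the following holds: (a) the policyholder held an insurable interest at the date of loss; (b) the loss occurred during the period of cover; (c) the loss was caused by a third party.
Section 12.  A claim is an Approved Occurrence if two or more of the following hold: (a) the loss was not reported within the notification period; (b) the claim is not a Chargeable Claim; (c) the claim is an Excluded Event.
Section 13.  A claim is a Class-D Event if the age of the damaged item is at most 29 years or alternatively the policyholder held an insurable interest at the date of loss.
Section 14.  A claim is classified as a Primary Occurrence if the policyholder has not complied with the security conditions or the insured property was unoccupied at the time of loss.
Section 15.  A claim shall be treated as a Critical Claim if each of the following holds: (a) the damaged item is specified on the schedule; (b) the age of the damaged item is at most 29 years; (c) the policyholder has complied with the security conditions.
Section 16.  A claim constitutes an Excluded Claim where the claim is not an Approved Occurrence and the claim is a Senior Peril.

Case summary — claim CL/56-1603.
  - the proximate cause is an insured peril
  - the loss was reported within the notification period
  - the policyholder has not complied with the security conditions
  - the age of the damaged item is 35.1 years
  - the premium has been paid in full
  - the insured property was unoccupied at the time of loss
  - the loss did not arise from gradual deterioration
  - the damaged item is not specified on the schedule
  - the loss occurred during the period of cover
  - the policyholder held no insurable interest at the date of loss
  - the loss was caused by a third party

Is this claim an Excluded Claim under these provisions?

section 9 — Chargeable Claim: [the loss was caused by a third party? yes] OR [the proximate cause is an insured peril? yes] → satisfied.
section 3 — Excluded Peril: [the insured property was unoccupied at the time of loss? yes] OR [age of the damaged item: 35.1 years ≤ 29 years? no] → satisfied.
section 2 — Provisional Event: [the damaged item is not specified on the schedule? yes] AND [the loss occurred outside the period of cover? no] AND [the policyholder has complied with the security conditions? no] → not satisfied.
section 4 — Excluded Event: [Excluded Peril (section 3)? yes] AND [Provisional Event (section 2)? no] → not satisfied.
section 12 — Approved Occurrence: the loss was not reported within the notification period? no; not a Chargeable Claim (section 9)? no; Excluded Event (section 4)? no — 0 of 3 hold (need ≥2) → not satisfied.
section 15 — Critical Claim: [the damaged item is specified on the schedule? no] AND [age of the damaged item: 35.1 years ≤ 29 years? no] AND [the policyholder has complied with the security conditions? no] → not satisfied.
section 8 — Restricted Loss: [the policyholder has complied with the security conditions? no] OR [the policyholder held an insurable interest at the date of loss? no] → not satisfied.
section 10 — Licensed Loss: [the damaged item is not specified on the schedule? yes] AND [not a Critical Claim (section 15)? yes] AND [Restricted Loss (section 8)? no] → not satisfied.
section 14 — Primary Occurrence: [the policyholder has not complied with the security conditions? yes] OR [the insured property was unoccupied at the time of loss? yes] → satisfied.
section 5 — Listed Claim: [the premium has been paid in full? yes] OR [not a Primary Occurrence (section 14)? no] OR [the policyholder has not complied with the security conditions? yes] → satisfied.
section 11 — Permitted Loss: [the policyholder held an insurable interest at the date of loss? no] AND [the loss occurred during the period of cover? yes] AND [the loss was caused by a third party? yes] → not satisfied.
section 7 — Senior Peril: Licensed Loss (section 10)? no; Listed Claim (section 5)? yes; Permitted Loss (section 11)? no — 1 of 3 hold (need ≥2) → not satisfied.
section 16 — Excluded Claim: [not an Approved Occurrence (section 12)? yes] AND [Senior Peril (section 7)? no] → not satisfied.

No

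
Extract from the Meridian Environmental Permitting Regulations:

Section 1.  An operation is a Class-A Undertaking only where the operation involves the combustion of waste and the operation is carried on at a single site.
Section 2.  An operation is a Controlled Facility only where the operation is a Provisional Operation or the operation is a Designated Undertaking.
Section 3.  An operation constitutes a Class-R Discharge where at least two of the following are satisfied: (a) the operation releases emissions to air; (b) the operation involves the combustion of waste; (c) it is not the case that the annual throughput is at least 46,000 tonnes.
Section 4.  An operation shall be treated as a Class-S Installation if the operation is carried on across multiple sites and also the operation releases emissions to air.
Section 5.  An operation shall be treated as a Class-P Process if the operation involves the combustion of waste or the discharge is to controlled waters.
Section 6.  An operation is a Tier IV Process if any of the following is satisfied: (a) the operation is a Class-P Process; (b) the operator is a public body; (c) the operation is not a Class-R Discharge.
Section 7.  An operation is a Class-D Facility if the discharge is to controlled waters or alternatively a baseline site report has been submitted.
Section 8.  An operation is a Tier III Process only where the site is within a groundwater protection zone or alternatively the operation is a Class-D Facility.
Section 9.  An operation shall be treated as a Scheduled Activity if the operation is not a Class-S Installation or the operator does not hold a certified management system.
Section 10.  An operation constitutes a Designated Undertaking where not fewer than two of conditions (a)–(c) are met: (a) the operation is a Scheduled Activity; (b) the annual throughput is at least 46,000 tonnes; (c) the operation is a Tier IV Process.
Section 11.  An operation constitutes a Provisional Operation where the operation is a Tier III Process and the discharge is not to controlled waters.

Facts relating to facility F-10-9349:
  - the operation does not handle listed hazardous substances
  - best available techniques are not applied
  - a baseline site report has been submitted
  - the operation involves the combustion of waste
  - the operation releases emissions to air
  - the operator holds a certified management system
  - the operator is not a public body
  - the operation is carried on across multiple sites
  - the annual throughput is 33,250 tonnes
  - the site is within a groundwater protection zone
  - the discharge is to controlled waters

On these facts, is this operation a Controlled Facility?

section 7 — Class-D Facility: [the discharge is to controlled waters? yes] OR [a baseline site report has been submitted? yes] → satisfied.
section 8 — Tier III Process: [the site is within a groundwater protection zone? yes] OR [Class-D Facility (section 7)? yes] → satisfied.
section 11 — Provisional Operation: [Tier III Process (section 8)? yes] AND [the discharge is not to controlled waters? no] → not satisfied.
section 4 — Class-S Installation: [the operation is carried on across multiple sites? yes] AND [the operation releases emissions to air? yes] → satisfied.
section 9 — Scheduled Activity: [not a Class-S Installation (section 4)? no] OR [the operator does not hold a certified management system? no] → not satisfied.
section 5 — Class-P Process: [the operation involves the combustion of waste? yes] OR [the discharge is to controlled waters? yes] → satisfied.
section 3 — Class-R Discharge: the operation releases emissions to air? yes; the operation involves the combustion of waste? yes; annual throughput: 33,250 tonnes ≥ 46,000 tonnes? no, so negated condition yes — 3 of 3 hold (need ≥2) → satisfied.
section 6 — Tier IV Process: [Class-P Process (section 5)? yes] OR [the operator is a public body? no] OR [not a Class-R Discharge (section 3)? no] → satisfied.
section 10 — Designated Undertaking: Scheduled Activity (section 9)? no; annual throughput: 33,250 tonnes ≥ 46,000 tonnes? no; Tier IV Process (section 6)? yes — 1 of 3 hold (need ≥2) → not satisfied.
section 2 — Controlled Facility: [Provisional Operation (section 11)? no] OR [Designated Undertaking (section 10)? no] → not satisfied.

No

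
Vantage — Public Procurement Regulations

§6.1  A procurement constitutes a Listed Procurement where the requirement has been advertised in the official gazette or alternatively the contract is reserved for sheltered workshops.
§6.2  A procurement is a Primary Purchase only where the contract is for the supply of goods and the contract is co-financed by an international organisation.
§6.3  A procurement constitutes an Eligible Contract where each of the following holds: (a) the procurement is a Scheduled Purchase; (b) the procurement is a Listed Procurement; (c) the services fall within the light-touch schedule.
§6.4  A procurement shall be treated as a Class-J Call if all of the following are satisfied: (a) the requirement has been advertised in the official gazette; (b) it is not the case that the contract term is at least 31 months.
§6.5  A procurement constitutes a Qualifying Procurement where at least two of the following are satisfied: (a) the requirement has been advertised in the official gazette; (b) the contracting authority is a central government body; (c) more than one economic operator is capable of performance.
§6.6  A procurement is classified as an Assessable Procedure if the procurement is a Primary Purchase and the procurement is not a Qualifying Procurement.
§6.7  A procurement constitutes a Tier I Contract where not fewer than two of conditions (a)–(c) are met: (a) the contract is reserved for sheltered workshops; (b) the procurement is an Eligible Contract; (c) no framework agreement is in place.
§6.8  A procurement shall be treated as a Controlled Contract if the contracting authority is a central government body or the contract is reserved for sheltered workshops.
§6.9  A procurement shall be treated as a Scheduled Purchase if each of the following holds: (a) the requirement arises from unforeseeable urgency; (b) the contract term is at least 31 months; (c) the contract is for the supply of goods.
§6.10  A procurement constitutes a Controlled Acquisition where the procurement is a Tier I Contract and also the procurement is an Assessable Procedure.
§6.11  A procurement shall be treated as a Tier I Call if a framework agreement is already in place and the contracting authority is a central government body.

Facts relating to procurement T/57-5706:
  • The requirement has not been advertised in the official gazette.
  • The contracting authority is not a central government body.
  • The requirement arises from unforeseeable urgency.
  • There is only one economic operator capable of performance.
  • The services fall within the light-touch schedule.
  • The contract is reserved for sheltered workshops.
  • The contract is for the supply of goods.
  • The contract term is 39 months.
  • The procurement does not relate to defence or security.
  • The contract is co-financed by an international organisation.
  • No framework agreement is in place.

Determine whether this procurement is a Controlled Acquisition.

§6.9 — Scheduled Purchase: [the requirement arises from unforeseeable urgency? yes] AND [contract term: 39 months ≥ 31 months? yes] AND [the contract is for the supply of goods? yes] → satisfied.
§6.1 — Listed Procurement: [the requirement has been advertised in the official gazette? no] OR [the contract is reserved for sheltered workshops? yes] → satisfied.
§6.3 — Eligible Contract: [Scheduled Purchase (§6.9)? yes] AND [Listed Procurement (§6.1)? yes] AND [the services fall within the light-touch schedule? yes] → satisfied.
§6.7 — Tier I Contract: the contract is reserved for sheltered workshops? yes; Eligible Contract (§6.3)? yes; no framework agreement is in place? yes — 3 of 3 hold (need ≥2) → satisfied.
§6.2 — Primary Purchase: [the contract is for the supply of goods? yes] AND [the contract is co-financed by an international organisation? yes] → satisfied.
§6.5 — Qualifying Procurement: the requirement has been advertised in the official gazette? no; the contracting authority is a central government body? no; more than one economic operator is capable of performance? no — 0 of 3 hold (need ≥2) → not satisfied.
§6.6 — Assessable Procedure: [Primary Purchase (§6.2)? yes] AND [not a Qualifying Procurement (§6.5)? yes] → satisfied.
§6.10 — Controlled Acquisition: [Tier I Contract (§6.7)? yes] AND [Assessable Procedure (§6.6)? yes] → satisfied.

Yes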